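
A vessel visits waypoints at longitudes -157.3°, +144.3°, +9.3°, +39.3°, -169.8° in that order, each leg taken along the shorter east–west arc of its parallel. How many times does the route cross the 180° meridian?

2

Leg 1: -157.3° → +144.3°, shortest Δλ = -58.4° (west) — crosses 180°.
Leg 2: +144.3° → +9.3°, shortest Δλ = -135.0° (west) — does not cross 180°.
Leg 3: +9.3° → +39.3°, shortest Δλ = 30.0° (east) — does not cross 180°.
Leg 4: +39.3° → -169.8°, shortest Δλ = 150.9° (east) — crosses 180°.
Total crossings: 2.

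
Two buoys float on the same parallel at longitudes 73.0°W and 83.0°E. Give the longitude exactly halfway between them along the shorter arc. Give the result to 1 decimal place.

5.0°E

Signed shortest Δλ from -73.0° to +83.0° is +156.0°.
Midpoint longitude = -73.0° + (+156.0°)/2 = -73.0° + 78.0° = +5.0°.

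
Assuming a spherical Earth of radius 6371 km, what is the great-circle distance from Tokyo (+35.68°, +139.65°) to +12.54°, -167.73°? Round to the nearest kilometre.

Δλ = -167.73 − 139.65 = -307.38°; wrapped into (−180°, 180°]: 52.62°.
Δφ = 12.54 − 35.68 = -23.14°.
a = sin²(Δφ/2) + cos φ₁ · cos φ₂ · sin²(Δλ/2) = 0.195994.
c = 2·atan2(√a, √(1−a)) = 0.91724 rad → d = 6371·c ≈ 5843.75 km.

5844 km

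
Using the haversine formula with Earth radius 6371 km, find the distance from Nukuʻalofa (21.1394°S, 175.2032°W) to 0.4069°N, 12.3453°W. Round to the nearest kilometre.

17052 km

Δλ = -12.3453 − -175.2032 = 162.8579°.
Δφ = 0.4069 − -21.1394 = 21.5463°.
a = sin²(Δφ/2) + cos φ₁ · cos φ₂ · sin²(Δλ/2) = 0.946905.
c = 2·atan2(√a, √(1−a)) = 2.67657 rad → d = 6371·c ≈ 17052.42 km.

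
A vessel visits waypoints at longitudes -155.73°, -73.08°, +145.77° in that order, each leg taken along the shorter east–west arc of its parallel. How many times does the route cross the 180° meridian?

Leg 1: -155.73° → -73.08°, shortest Δλ = 82.65° (east) — does not cross 180°.
Leg 2: -73.08° → +145.77°, shortest Δλ = -141.15° (west) — crosses 180°.
Total crossings: 1.

1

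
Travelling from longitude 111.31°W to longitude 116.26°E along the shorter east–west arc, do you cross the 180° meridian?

Yes

Naïve |116.26 − -111.31| = 227.57° > 180°, so the shorter arc goes the other way round — across 180°.
Signed shortest Δλ = ((116.26 − -111.31 + 180) mod 360) − 180 = -132.43°.
Going west by 132.43° from -111.31° passes through 180° before reaching +116.26°.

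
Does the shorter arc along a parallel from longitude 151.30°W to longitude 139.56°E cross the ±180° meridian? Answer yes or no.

Naïve |139.56 − -151.30| = 290.86° > 180°, so the shorter arc goes the other way round — across 180°.
Signed shortest Δλ = ((139.56 − -151.30 + 180) mod 360) − 180 = -69.14°.
Going west by 69.14° from -151.30° passes through 180° before reaching +139.56°.

Yes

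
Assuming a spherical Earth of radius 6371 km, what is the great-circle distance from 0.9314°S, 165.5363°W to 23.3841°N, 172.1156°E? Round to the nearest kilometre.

Δλ = 172.1156 − -165.5363 = 337.6519°; wrapped into (−180°, 180°]: -22.3481°.
Δφ = 23.3841 − -0.9314 = 24.3155°.
a = sin²(Δφ/2) + cos φ₁ · cos φ₂ · sin²(Δλ/2) = 0.078820.
c = 2·atan2(√a, √(1−a)) = 0.56915 rad → d = 6371·c ≈ 3626.04 km.

3626 km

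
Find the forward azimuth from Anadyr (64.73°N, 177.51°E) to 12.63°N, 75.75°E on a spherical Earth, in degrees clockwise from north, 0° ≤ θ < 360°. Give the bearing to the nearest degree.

286°

Δλ = 75.75 − 177.51 = -101.76°.
θ = atan2( sin Δλ · cos φ₂ , cos φ₁ · sin φ₂ − sin φ₁ · cos φ₂ · cos Δλ )
  = atan2(-0.95532, 0.27319) = -74.041° → normalised to [0°, 360°): 285.959°.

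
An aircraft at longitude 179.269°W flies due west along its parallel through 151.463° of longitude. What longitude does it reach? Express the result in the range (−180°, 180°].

29.268°E

Start at -179.269°; shift −151.463° → -330.732°.
-330.732° lies outside (−180°, 180°]; add 360° → +29.268°.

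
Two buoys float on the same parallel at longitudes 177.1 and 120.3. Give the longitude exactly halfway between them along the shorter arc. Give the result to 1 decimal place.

Signed shortest Δλ from +177.1° to +120.3° is -56.8°.
Midpoint longitude = +177.1° + (-56.8°)/2 = +177.1° − 28.4° = +148.7°.

+148.7°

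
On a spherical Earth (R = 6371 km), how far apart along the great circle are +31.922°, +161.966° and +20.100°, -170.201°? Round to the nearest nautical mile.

Δλ = -170.201 − 161.966 = -332.167°; wrapped into (−180°, 180°]: 27.833°.
Δφ = 20.100 − 31.922 = -11.822°.
a = sin²(Δφ/2) + cos φ₁ · cos φ₂ · sin²(Δλ/2) = 0.056711.
c = 2·atan2(√a, √(1−a)) = 0.48090 rad → d = 6371·c ≈ 3063.84 km ≈ 1654.34 nmi.

1654 nmi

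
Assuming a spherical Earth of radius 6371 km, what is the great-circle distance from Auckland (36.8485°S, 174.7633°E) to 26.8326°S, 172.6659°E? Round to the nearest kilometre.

1131 km

Δλ = 172.6659 − 174.7633 = -2.0974°.
Δφ = -26.8326 − -36.8485 = 10.0159°.
a = sin²(Δφ/2) + cos φ₁ · cos φ₂ · sin²(Δλ/2) = 0.007859.
c = 2·atan2(√a, √(1−a)) = 0.17754 rad → d = 6371·c ≈ 1131.11 km.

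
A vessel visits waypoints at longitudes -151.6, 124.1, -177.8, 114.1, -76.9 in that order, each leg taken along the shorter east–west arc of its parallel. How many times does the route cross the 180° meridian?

Leg 1: -151.6° → +124.1°, shortest Δλ = -84.3° (west) — crosses 180°.
Leg 2: +124.1° → -177.8°, shortest Δλ = 58.1° (east) — crosses 180°.
Leg 3: -177.8° → +114.1°, shortest Δλ = -68.1° (west) — crosses 180°.
Leg 4: +114.1° → -76.9°, shortest Δλ = 169.0° (east) — crosses 180°.
Total crossings: 4.

4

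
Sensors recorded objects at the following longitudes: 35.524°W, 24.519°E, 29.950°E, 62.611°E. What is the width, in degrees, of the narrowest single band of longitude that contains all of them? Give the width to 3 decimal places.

Sort the longitudes: -35.524°, +24.519°, +29.950°, +62.611°.
Eastward gaps between consecutive values (wrapping around): 60.043°, 5.431°, 32.661°, 261.865°.
Largest gap = 261.865° ⇒ minimal covering band is its complement: 360° − 261.865° = 98.135°.
Band runs from -35.524° eastward to +62.611°.

98.135°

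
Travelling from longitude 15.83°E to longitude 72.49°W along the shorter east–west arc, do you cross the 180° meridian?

Signed shortest Δλ = ((-72.49 − 15.83 + 180) mod 360) − 180 = -88.32°.
Going west by 88.32° from +15.83° reaches -72.49° without touching 180°.

No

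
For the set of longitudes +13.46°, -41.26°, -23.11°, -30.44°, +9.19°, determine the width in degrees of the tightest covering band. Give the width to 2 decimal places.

54.72°

Sort the longitudes: -41.26°, -30.44°, -23.11°, +9.19°, +13.46°.
Eastward gaps between consecutive values (wrapping around): 10.82°, 7.33°, 32.30°, 4.27°, 305.28°.
Largest gap = 305.28° ⇒ minimal covering band is its complement: 360° − 305.28° = 54.72°.
Band runs from -41.26° eastward to +13.46°.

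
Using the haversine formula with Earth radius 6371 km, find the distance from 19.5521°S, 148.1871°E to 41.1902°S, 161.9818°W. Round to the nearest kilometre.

5262 km

Δλ = -161.9818 − 148.1871 = -310.1689°; wrapped into (−180°, 180°]: 49.8311°.
Δφ = -41.1902 − -19.5521 = -21.6381°.
a = sin²(Δφ/2) + cos φ₁ · cos φ₂ · sin²(Δλ/2) = 0.161090.
c = 2·atan2(√a, √(1−a)) = 0.82600 rad → d = 6371·c ≈ 5262.47 km.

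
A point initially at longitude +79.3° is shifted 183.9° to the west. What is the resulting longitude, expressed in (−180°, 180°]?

Start at +79.3°; shift −183.9° → -104.6°.
-104.6° already lies in (−180°, 180°].

-104.6°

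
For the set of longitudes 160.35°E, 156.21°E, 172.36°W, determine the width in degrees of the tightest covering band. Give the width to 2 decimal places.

Sort the longitudes: -172.36°, +156.21°, +160.35°.
Eastward gaps between consecutive values (wrapping around): 328.57°, 4.14°, 27.29°.
Largest gap = 328.57° ⇒ minimal covering band is its complement: 360° − 328.57° = 31.43°.
Band runs from +156.21° eastward to -172.36°, crossing the antimeridian.

31.43°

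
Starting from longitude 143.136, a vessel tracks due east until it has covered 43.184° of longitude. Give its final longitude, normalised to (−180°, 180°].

-173.680°

Start at +143.136°; shift +43.184° → +186.320°.
+186.320° lies outside (−180°, 180°]; subtract 360° → -173.680°.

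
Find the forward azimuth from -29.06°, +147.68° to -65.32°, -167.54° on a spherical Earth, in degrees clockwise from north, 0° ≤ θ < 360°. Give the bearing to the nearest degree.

Δλ = -167.54 − 147.68 = -315.22°; wrapped into (−180°, 180°]: 44.78°.
θ = atan2( sin Δλ · cos φ₂ , cos φ₁ · sin φ₂ − sin φ₁ · cos φ₂ · cos Δλ )
  = atan2(0.29412, -0.65030) = 155.664° → normalised to [0°, 360°): 155.664°.

156°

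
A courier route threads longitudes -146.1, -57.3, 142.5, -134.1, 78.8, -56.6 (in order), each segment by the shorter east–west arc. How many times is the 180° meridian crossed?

Leg 1: -146.1° → -57.3°, shortest Δλ = 88.8° (east) — does not cross 180°.
Leg 2: -57.3° → +142.5°, shortest Δλ = -160.2° (west) — crosses 180°.
Leg 3: +142.5° → -134.1°, shortest Δλ = 83.4° (east) — crosses 180°.
Leg 4: -134.1° → +78.8°, shortest Δλ = -147.1° (west) — crosses 180°.
Leg 5: +78.8° → -56.6°, shortest Δλ = -135.4° (west) — does not cross 180°.
Total crossings: 3.

3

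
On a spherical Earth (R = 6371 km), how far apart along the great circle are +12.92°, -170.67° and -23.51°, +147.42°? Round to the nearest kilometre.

Δλ = 147.42 − -170.67 = 318.09°; wrapped into (−180°, 180°]: -41.91°.
Δφ = -23.51 − 12.92 = -36.43°.
a = sin²(Δφ/2) + cos φ₁ · cos φ₂ · sin²(Δλ/2) = 0.212025.
c = 2·atan2(√a, √(1−a)) = 0.95703 rad → d = 6371·c ≈ 6097.24 km.

6097 km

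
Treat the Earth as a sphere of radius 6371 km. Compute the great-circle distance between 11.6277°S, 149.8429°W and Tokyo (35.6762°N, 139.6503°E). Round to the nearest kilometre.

9061 km

Δλ = 139.6503 − -149.8429 = 289.4932°; wrapped into (−180°, 180°]: -70.5068°.
Δφ = 35.6762 − -11.6277 = 47.3039°.
a = sin²(Δφ/2) + cos φ₁ · cos φ₂ · sin²(Δλ/2) = 0.426020.
c = 2·atan2(√a, √(1−a)) = 1.42229 rad → d = 6371·c ≈ 9061.41 km.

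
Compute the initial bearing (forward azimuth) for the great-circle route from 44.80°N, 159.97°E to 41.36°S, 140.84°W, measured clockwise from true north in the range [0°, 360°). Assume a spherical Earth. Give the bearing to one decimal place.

Δλ = -140.84 − 159.97 = -300.81°; wrapped into (−180°, 180°]: 59.19°.
θ = atan2( sin Δλ · cos φ₂ , cos φ₁ · sin φ₂ − sin φ₁ · cos φ₂ · cos Δλ )
  = atan2(0.64464, -0.73976) = 138.930° → normalised to [0°, 360°): 138.930°.

138.9°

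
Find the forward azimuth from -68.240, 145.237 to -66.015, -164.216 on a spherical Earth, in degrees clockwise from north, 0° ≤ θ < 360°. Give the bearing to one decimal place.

Δλ = -164.216 − 145.237 = -309.453°; wrapped into (−180°, 180°]: 50.547°.
θ = atan2( sin Δλ · cos φ₂ , cos φ₁ · sin φ₂ − sin φ₁ · cos φ₂ · cos Δλ )
  = atan2(0.31388, -0.09881) = 107.474° → normalised to [0°, 360°): 107.474°.

107.5°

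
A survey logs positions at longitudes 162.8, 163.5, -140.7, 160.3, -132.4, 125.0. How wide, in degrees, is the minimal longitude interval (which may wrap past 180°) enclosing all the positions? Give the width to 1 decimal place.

102.6°

Sort the longitudes: -140.7°, -132.4°, +125.0°, +160.3°, +162.8°, +163.5°.
Eastward gaps between consecutive values (wrapping around): 8.3°, 257.4°, 35.3°, 2.5°, 0.7°, 55.8°.
Largest gap = 257.4° ⇒ minimal covering band is its complement: 360° − 257.4° = 102.6°.
Band runs from +125.0° eastward to -132.4°, crossing the antimeridian.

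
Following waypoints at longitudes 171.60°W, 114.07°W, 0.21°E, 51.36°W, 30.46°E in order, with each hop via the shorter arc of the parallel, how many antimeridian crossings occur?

Leg 1: -171.60° → -114.07°, shortest Δλ = 57.53° (east) — does not cross 180°.
Leg 2: -114.07° → +0.21°, shortest Δλ = 114.28° (east) — does not cross 180°.
Leg 3: +0.21° → -51.36°, shortest Δλ = -51.57° (west) — does not cross 180°.
Leg 4: -51.36° → +30.46°, shortest Δλ = 81.82° (east) — does not cross 180°.
Total crossings: 0.

0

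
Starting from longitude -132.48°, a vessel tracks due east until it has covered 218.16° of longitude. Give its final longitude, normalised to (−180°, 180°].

Start at -132.48°; shift +218.16° → +85.68°.
+85.68° already lies in (−180°, 180°].

+85.68°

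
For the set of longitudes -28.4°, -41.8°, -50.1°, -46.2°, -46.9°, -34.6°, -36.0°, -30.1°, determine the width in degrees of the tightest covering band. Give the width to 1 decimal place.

Sort the longitudes: -50.1°, -46.9°, -46.2°, -41.8°, -36.0°, -34.6°, -30.1°, -28.4°.
Eastward gaps between consecutive values (wrapping around): 3.2°, 0.7°, 4.4°, 5.8°, 1.4°, 4.5°, 1.7°, 338.3°.
Largest gap = 338.3° ⇒ minimal covering band is its complement: 360° − 338.3° = 21.7°.
Band runs from -50.1° eastward to -28.4°.

21.7°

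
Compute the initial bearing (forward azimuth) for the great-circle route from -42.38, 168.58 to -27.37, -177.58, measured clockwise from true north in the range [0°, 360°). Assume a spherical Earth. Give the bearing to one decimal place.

Δλ = -177.58 − 168.58 = -346.16°; wrapped into (−180°, 180°]: 13.84°.
θ = atan2( sin Δλ · cos φ₂ , cos φ₁ · sin φ₂ − sin φ₁ · cos φ₂ · cos Δλ )
  = atan2(0.21243, 0.24161) = 41.323° → normalised to [0°, 360°): 41.323°.

41.3°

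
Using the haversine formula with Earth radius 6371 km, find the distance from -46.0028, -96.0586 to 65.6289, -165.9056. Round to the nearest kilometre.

Δλ = -165.9056 − -96.0586 = -69.8470°.
Δφ = 65.6289 − -46.0028 = 111.6317°.
a = sin²(Δφ/2) + cos φ₁ · cos φ₂ · sin²(Δλ/2) = 0.778259.
c = 2·atan2(√a, √(1−a)) = 2.16099 rad → d = 6371·c ≈ 13767.64 km.

13768 km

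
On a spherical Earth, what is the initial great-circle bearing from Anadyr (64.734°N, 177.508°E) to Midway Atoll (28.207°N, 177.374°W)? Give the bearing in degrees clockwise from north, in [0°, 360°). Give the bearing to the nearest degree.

Δλ = -177.374 − 177.508 = -354.882°; wrapped into (−180°, 180°]: 5.118°.
θ = atan2( sin Δλ · cos φ₂ , cos φ₁ · sin φ₂ − sin φ₁ · cos φ₂ · cos Δλ )
  = atan2(0.07861, -0.59202) = 172.436° → normalised to [0°, 360°): 172.436°.

172°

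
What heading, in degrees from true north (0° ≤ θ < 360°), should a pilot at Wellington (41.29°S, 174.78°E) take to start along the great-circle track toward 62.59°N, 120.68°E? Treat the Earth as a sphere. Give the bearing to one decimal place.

336.2°

Δλ = 120.68 − 174.78 = -54.10°.
θ = atan2( sin Δλ · cos φ₂ , cos φ₁ · sin φ₂ − sin φ₁ · cos φ₂ · cos Δλ )
  = atan2(-0.37291, 0.84515) = -23.809° → normalised to [0°, 360°): 336.191°.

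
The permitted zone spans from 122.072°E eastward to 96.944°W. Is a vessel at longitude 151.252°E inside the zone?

Band width going east from +122.072° to -96.944°: ((-96.944 − 122.072) mod 360) = 140.984°.
Offset of +151.252° east of the west edge: ((151.252 − 122.072) mod 360) = 29.180°.
29.180° ≤ 140.984° ⇒ inside.

Yes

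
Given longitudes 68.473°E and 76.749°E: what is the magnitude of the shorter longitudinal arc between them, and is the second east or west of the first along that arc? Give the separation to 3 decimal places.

Raw difference: 76.749 − 68.473 = 8.276°.
Normalise into (−180°, 180°]: 8.276° stays 8.276°.
Positive ⇒ the second point lies to the east; separation 8.276°.

8.276° east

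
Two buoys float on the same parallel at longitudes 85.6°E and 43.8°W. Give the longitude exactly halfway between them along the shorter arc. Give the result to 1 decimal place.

Signed shortest Δλ from +85.6° to -43.8° is -129.4°.
Midpoint longitude = +85.6° + (-129.4°)/2 = +85.6° − 64.7° = +20.9°.

20.9°E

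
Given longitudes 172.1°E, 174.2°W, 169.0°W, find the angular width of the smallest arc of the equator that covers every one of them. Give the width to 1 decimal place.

18.9°

Sort the longitudes: -174.2°, -169.0°, +172.1°.
Eastward gaps between consecutive values (wrapping around): 5.2°, 341.1°, 13.7°.
Largest gap = 341.1° ⇒ minimal covering band is its complement: 360° − 341.1° = 18.9°.
Band runs from +172.1° eastward to -169.0°, crossing the antimeridian.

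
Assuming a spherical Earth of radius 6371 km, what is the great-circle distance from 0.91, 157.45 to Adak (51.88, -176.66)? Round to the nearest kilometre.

6161 km

Δλ = -176.66 − 157.45 = -334.11°; wrapped into (−180°, 180°]: 25.89°.
Δφ = 51.88 − 0.91 = 50.97°.
a = sin²(Δφ/2) + cos φ₁ · cos φ₂ · sin²(Δλ/2) = 0.216111.
c = 2·atan2(√a, √(1−a)) = 0.96699 rad → d = 6371·c ≈ 6160.71 km.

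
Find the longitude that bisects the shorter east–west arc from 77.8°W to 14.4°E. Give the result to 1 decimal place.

31.7°W

Signed shortest Δλ from -77.8° to +14.4° is +92.2°.
Midpoint longitude = -77.8° + (+92.2°)/2 = -77.8° + 46.1° = -31.7°.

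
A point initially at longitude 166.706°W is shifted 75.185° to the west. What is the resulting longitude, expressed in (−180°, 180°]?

118.109°E

Start at -166.706°; shift −75.185° → -241.891°.
-241.891° lies outside (−180°, 180°]; add 360° → +118.109°.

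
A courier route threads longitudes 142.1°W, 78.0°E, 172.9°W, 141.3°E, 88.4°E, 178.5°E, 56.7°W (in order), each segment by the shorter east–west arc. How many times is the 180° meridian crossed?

Leg 1: -142.1° → +78.0°, shortest Δλ = -139.9° (west) — crosses 180°.
Leg 2: +78.0° → -172.9°, shortest Δλ = 109.1° (east) — crosses 180°.
Leg 3: -172.9° → +141.3°, shortest Δλ = -45.8° (west) — crosses 180°.
Leg 4: +141.3° → +88.4°, shortest Δλ = -52.9° (west) — does not cross 180°.
Leg 5: +88.4° → +178.5°, shortest Δλ = 90.1° (east) — does not cross 180°.
Leg 6: +178.5° → -56.7°, shortest Δλ = 124.8° (east) — crosses 180°.
Total crossings: 4.

4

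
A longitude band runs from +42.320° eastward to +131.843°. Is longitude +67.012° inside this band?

Band width going east from +42.320° to +131.843°: ((131.843 − 42.320) mod 360) = 89.523°.
Offset of +67.012° east of the west edge: ((67.012 − 42.320) mod 360) = 24.692°.
24.692° ≤ 89.523° ⇒ inside.

Yes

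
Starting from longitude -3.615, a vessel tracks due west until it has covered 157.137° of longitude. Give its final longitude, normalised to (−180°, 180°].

Start at -3.615°; shift −157.137° → -160.752°.
-160.752° already lies in (−180°, 180°].

-160.752°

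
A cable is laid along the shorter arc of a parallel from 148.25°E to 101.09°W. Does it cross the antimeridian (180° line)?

Yes

Naïve |-101.09 − 148.25| = 249.34° > 180°, so the shorter arc goes the other way round — across 180°.
Signed shortest Δλ = ((-101.09 − 148.25 + 180) mod 360) − 180 = 110.66°.
Going east by 110.66° from +148.25° passes through 180° before reaching -101.09°.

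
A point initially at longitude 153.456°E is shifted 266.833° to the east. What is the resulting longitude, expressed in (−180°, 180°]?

60.289°E

Start at +153.456°; shift +266.833° → +420.289°.
+420.289° lies outside (−180°, 180°]; subtract 360° → +60.289°.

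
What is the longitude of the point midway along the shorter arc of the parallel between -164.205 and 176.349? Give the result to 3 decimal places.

Signed shortest Δλ from -164.205° to +176.349° is -19.446°.
Midpoint longitude = -164.205° + (-19.446°)/2 = -164.205° − 9.723° = -173.928°.
(The naïve average (-164.205 + +176.349)/2 = 6.072° is on the wrong side of the globe.)

-173.928°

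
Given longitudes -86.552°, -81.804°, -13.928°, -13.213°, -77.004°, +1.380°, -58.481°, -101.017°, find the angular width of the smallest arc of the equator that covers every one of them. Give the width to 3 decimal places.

102.397°

Sort the longitudes: -101.017°, -86.552°, -81.804°, -77.004°, -58.481°, -13.928°, -13.213°, +1.380°.
Eastward gaps between consecutive values (wrapping around): 14.465°, 4.748°, 4.800°, 18.523°, 44.553°, 0.715°, 14.593°, 257.603°.
Largest gap = 257.603° ⇒ minimal covering band is its complement: 360° − 257.603° = 102.397°.
Band runs from -101.017° eastward to +1.380°.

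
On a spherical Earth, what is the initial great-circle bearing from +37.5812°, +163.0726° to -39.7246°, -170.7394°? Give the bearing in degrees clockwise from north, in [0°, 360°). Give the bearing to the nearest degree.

Δλ = -170.7394 − 163.0726 = -333.8120°; wrapped into (−180°, 180°]: 26.1880°.
θ = atan2( sin Δλ · cos φ₂ , cos φ₁ · sin φ₂ − sin φ₁ · cos φ₂ · cos Δλ )
  = atan2(0.33943, -0.92741) = 159.897° → normalised to [0°, 360°): 159.897°.

160°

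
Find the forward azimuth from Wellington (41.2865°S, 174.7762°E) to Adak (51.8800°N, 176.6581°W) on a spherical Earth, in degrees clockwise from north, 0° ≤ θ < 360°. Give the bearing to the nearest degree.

5°

Δλ = -176.6581 − 174.7762 = -351.4343°; wrapped into (−180°, 180°]: 8.5657°.
θ = atan2( sin Δλ · cos φ₂ , cos φ₁ · sin φ₂ − sin φ₁ · cos φ₂ · cos Δλ )
  = atan2(0.09194, 0.99393) = 5.285° → normalised to [0°, 360°): 5.285°.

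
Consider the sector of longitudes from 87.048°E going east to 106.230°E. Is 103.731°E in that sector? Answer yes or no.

Band width going east from +87.048° to +106.230°: ((106.230 − 87.048) mod 360) = 19.182°.
Offset of +103.731° east of the west edge: ((103.731 − 87.048) mod 360) = 16.683°.
16.683° ≤ 19.182° ⇒ inside.

Yes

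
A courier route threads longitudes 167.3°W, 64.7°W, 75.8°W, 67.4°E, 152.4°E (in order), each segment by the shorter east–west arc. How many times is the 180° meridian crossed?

0

Leg 1: -167.3° → -64.7°, shortest Δλ = 102.6° (east) — does not cross 180°.
Leg 2: -64.7° → -75.8°, shortest Δλ = -11.1° (west) — does not cross 180°.
Leg 3: -75.8° → +67.4°, shortest Δλ = 143.2° (east) — does not cross 180°.
Leg 4: +67.4° → +152.4°, shortest Δλ = 85.0° (east) — does not cross 180°.
Total crossings: 0.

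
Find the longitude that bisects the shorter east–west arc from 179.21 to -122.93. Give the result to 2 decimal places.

-151.86°

Signed shortest Δλ from +179.21° to -122.93° is +57.86°.
Midpoint longitude = +179.21° + (+57.86°)/2 = +179.21° + 28.93° = +208.14°.
Normalise into (−180°, 180°]: -151.86°.
(The naïve average (+179.21 + -122.93)/2 = 28.14° is on the wrong side of the globe.)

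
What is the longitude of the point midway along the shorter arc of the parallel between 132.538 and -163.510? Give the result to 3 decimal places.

+164.514°

Signed shortest Δλ from +132.538° to -163.510° is +63.952°.
Midpoint longitude = +132.538° + (+63.952°)/2 = +132.538° + 31.976° = +164.514°.
(The naïve average (+132.538 + -163.510)/2 = -15.486° is on the wrong side of the globe.)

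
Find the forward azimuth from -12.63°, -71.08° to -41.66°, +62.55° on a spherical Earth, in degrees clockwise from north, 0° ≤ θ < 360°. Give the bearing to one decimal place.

Δλ = 62.55 − -71.08 = 133.63°.
θ = atan2( sin Δλ · cos φ₂ , cos φ₁ · sin φ₂ − sin φ₁ · cos φ₂ · cos Δλ )
  = atan2(0.54076, -0.76134) = 144.615° → normalised to [0°, 360°): 144.615°.

144.6°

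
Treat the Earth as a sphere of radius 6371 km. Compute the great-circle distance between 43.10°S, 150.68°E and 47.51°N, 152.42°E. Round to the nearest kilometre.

10077 km

Δλ = 152.42 − 150.68 = 1.74°.
Δφ = 47.51 − -43.10 = 90.61°.
a = sin²(Δφ/2) + cos φ₁ · cos φ₂ · sin²(Δλ/2) = 0.505437.
c = 2·atan2(√a, √(1−a)) = 1.58167 rad → d = 6371·c ≈ 10076.82 km.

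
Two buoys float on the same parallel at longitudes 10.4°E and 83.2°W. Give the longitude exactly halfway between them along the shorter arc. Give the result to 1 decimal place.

36.4°W

Signed shortest Δλ from +10.4° to -83.2° is -93.6°.
Midpoint longitude = +10.4° + (-93.6°)/2 = +10.4° − 46.8° = -36.4°.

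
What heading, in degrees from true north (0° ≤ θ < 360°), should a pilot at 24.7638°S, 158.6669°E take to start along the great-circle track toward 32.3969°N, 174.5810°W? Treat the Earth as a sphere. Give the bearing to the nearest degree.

Δλ = -174.5810 − 158.6669 = -333.2479°; wrapped into (−180°, 180°]: 26.7521°.
θ = atan2( sin Δλ · cos φ₂ , cos φ₁ · sin φ₂ − sin φ₁ · cos φ₂ · cos Δλ )
  = atan2(0.38007, 0.80234) = 25.347° → normalised to [0°, 360°): 25.347°.

25°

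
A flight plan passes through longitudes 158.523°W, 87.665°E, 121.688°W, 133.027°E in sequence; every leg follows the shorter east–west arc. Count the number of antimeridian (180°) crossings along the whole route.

Leg 1: -158.523° → +87.665°, shortest Δλ = -113.812° (west) — crosses 180°.
Leg 2: +87.665° → -121.688°, shortest Δλ = 150.647° (east) — crosses 180°.
Leg 3: -121.688° → +133.027°, shortest Δλ = -105.285° (west) — crosses 180°.
Total crossings: 3.

3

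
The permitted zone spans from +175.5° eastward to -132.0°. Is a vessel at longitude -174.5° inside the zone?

Band width going east from +175.5° to -132.0°: ((-132.0 − 175.5) mod 360) = 52.5°.
Offset of -174.5° east of the west edge: ((-174.5 − 175.5) mod 360) = 10.0°.
10.0° ≤ 52.5° ⇒ inside.

Yes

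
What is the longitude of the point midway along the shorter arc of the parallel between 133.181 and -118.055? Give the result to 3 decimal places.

-172.437°

Signed shortest Δλ from +133.181° to -118.055° is +108.764°.
Midpoint longitude = +133.181° + (+108.764°)/2 = +133.181° + 54.382° = +187.563°.
Normalise into (−180°, 180°]: -172.437°.
(The naïve average (+133.181 + -118.055)/2 = 7.563° is on the wrong side of the globe.)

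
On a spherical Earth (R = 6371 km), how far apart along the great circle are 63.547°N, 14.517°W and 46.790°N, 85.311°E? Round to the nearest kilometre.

5904 km

Δλ = 85.311 − -14.517 = 99.828°.
Δφ = 46.790 − 63.547 = -16.757°.
a = sin²(Δφ/2) + cos φ₁ · cos φ₂ · sin²(Δλ/2) = 0.199761.
c = 2·atan2(√a, √(1−a)) = 0.92670 rad → d = 6371·c ≈ 5903.99 km.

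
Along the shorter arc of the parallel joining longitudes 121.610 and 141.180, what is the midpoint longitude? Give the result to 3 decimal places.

Signed shortest Δλ from +121.610° to +141.180° is +19.570°.
Midpoint longitude = +121.610° + (+19.570°)/2 = +121.610° + 9.785° = +131.395°.

+131.395°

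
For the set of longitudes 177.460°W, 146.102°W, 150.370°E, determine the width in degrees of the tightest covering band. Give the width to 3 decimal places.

63.528°

Sort the longitudes: -177.460°, -146.102°, +150.370°.
Eastward gaps between consecutive values (wrapping around): 31.358°, 296.472°, 32.170°.
Largest gap = 296.472° ⇒ minimal covering band is its complement: 360° − 296.472° = 63.528°.
Band runs from +150.370° eastward to -146.102°, crossing the antimeridian.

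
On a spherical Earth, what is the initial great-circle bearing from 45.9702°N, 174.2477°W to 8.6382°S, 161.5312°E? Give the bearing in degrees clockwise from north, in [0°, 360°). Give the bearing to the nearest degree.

Δλ = 161.5312 − -174.2477 = 335.7789°; wrapped into (−180°, 180°]: -24.2211°.
θ = atan2( sin Δλ · cos φ₂ , cos φ₁ · sin φ₂ − sin φ₁ · cos φ₂ · cos Δλ )
  = atan2(-0.40561, -0.75264) = -151.679° → normalised to [0°, 360°): 208.321°.

208°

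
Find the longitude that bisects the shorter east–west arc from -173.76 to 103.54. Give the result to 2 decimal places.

+144.89°

Signed shortest Δλ from -173.76° to +103.54° is -82.70°.
Midpoint longitude = -173.76° + (-82.70°)/2 = -173.76° − 41.35° = -215.11°.
Normalise into (−180°, 180°]: +144.89°.
(The naïve average (-173.76 + +103.54)/2 = -35.11° is on the wrong side of the globe.)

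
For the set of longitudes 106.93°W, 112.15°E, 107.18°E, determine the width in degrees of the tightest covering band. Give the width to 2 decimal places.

145.89°

Sort the longitudes: -106.93°, +107.18°, +112.15°.
Eastward gaps between consecutive values (wrapping around): 214.11°, 4.97°, 140.92°.
Largest gap = 214.11° ⇒ minimal covering band is its complement: 360° − 214.11° = 145.89°.
Band runs from +107.18° eastward to -106.93°, crossing the antimeridian.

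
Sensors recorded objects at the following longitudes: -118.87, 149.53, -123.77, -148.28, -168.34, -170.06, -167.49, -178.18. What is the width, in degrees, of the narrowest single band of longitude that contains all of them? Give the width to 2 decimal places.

91.60°

Sort the longitudes: -178.18°, -170.06°, -168.34°, -167.49°, -148.28°, -123.77°, -118.87°, +149.53°.
Eastward gaps between consecutive values (wrapping around): 8.12°, 1.72°, 0.85°, 19.21°, 24.51°, 4.90°, 268.40°, 32.29°.
Largest gap = 268.40° ⇒ minimal covering band is its complement: 360° − 268.40° = 91.60°.
Band runs from +149.53° eastward to -118.87°, crossing the antimeridian.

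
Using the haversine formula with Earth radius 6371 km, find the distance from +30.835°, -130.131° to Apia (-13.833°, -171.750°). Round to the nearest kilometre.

Δλ = -171.750 − -130.131 = -41.619°.
Δφ = -13.833 − 30.835 = -44.668°.
a = sin²(Δφ/2) + cos φ₁ · cos φ₂ · sin²(Δλ/2) = 0.249632.
c = 2·atan2(√a, √(1−a)) = 1.04635 rad → d = 6371·c ≈ 6666.27 km.

6666 km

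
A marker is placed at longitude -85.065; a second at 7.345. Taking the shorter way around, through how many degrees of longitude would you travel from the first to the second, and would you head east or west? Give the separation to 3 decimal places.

Raw difference: 7.345 − -85.065 = 92.41°.
Normalise into (−180°, 180°]: 92.41° stays 92.41°.
Positive ⇒ the second point lies to the east; separation 92.410°.

92.410° east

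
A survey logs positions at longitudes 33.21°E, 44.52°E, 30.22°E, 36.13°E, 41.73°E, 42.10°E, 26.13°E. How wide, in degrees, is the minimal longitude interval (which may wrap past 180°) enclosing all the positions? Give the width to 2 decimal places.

Sort the longitudes: +26.13°, +30.22°, +33.21°, +36.13°, +41.73°, +42.10°, +44.52°.
Eastward gaps between consecutive values (wrapping around): 4.09°, 2.99°, 2.92°, 5.60°, 0.37°, 2.42°, 341.61°.
Largest gap = 341.61° ⇒ minimal covering band is its complement: 360° − 341.61° = 18.39°.
Band runs from +26.13° eastward to +44.52°.

18.39°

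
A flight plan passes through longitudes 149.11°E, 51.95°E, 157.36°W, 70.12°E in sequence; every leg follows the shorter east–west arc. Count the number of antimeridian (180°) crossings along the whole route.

Leg 1: +149.11° → +51.95°, shortest Δλ = -97.16° (west) — does not cross 180°.
Leg 2: +51.95° → -157.36°, shortest Δλ = 150.69° (east) — crosses 180°.
Leg 3: -157.36° → +70.12°, shortest Δλ = -132.52° (west) — crosses 180°.
Total crossings: 2.

2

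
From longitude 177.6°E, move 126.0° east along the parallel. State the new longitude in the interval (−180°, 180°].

56.4°W

Start at +177.6°; shift +126.0° → +303.6°.
+303.6° lies outside (−180°, 180°]; subtract 360° → -56.4°.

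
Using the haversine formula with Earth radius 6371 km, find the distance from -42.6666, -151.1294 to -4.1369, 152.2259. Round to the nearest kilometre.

7019 km

Δλ = 152.2259 − -151.1294 = 303.3553°; wrapped into (−180°, 180°]: -56.6447°.
Δφ = -4.1369 − -42.6666 = 38.5297°.
a = sin²(Δφ/2) + cos φ₁ · cos φ₂ · sin²(Δλ/2) = 0.273934.
c = 2·atan2(√a, √(1−a)) = 1.10164 rad → d = 6371·c ≈ 7018.56 km.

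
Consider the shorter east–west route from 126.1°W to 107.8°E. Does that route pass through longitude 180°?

Naïve |107.8 − -126.1| = 233.9° > 180°, so the shorter arc goes the other way round — across 180°.
Signed shortest Δλ = ((107.8 − -126.1 + 180) mod 360) − 180 = -126.1°.
Going west by 126.1° from -126.1° passes through 180° before reaching +107.8°.

Yes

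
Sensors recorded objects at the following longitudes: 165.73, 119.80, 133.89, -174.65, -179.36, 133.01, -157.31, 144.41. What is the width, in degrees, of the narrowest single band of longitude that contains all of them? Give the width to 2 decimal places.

82.89°

Sort the longitudes: -179.36°, -174.65°, -157.31°, +119.80°, +133.01°, +133.89°, +144.41°, +165.73°.
Eastward gaps between consecutive values (wrapping around): 4.71°, 17.34°, 277.11°, 13.21°, 0.88°, 10.52°, 21.32°, 14.91°.
Largest gap = 277.11° ⇒ minimal covering band is its complement: 360° − 277.11° = 82.89°.
Band runs from +119.80° eastward to -157.31°, crossing the antimeridian.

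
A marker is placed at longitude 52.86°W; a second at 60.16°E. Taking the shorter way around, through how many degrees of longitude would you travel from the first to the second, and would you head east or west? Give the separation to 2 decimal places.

Raw difference: 60.16 − -52.86 = 113.02°.
Normalise into (−180°, 180°]: 113.02° stays 113.02°.
Positive ⇒ the second point lies to the east; separation 113.02°.

113.02° east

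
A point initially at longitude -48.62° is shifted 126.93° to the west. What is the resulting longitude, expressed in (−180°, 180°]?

Start at -48.62°; shift −126.93° → -175.55°.
-175.55° already lies in (−180°, 180°].

-175.55°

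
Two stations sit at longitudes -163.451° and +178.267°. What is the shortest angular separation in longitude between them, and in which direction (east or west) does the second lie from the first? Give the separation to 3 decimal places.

Raw difference: 178.267 − -163.451 = 341.718°.
Normalise into (−180°, 180°]: 341.718° − 360° = -18.282°.
Negative ⇒ the second point lies to the west; separation 18.282°.

18.282° west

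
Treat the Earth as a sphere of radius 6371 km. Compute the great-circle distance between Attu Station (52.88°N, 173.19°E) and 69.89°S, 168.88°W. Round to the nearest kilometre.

13728 km

Δλ = -168.88 − 173.19 = -342.07°; wrapped into (−180°, 180°]: 17.93°.
Δφ = -69.89 − 52.88 = -122.77°.
a = sin²(Δφ/2) + cos φ₁ · cos φ₂ · sin²(Δλ/2) = 0.775673.
c = 2·atan2(√a, √(1−a)) = 2.15477 rad → d = 6371·c ≈ 13728.05 km.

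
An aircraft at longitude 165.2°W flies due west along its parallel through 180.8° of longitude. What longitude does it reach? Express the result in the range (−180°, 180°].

Start at -165.2°; shift −180.8° → -346.0°.
-346.0° lies outside (−180°, 180°]; add 360° → +14.0°.

14.0°E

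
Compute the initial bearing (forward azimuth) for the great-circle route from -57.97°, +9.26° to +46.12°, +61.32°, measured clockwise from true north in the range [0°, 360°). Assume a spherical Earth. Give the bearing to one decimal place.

Δλ = 61.32 − 9.26 = 52.06°.
θ = atan2( sin Δλ · cos φ₂ , cos φ₁ · sin φ₂ − sin φ₁ · cos φ₂ · cos Δλ )
  = atan2(0.54666, 0.74358) = 36.322° → normalised to [0°, 360°): 36.322°.

36.3°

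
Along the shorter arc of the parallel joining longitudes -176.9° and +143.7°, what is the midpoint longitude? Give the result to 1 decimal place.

+163.4°

Signed shortest Δλ from -176.9° to +143.7° is -39.4°.
Midpoint longitude = -176.9° + (-39.4°)/2 = -176.9° − 19.7° = -196.6°.
Normalise into (−180°, 180°]: +163.4°.
(The naïve average (-176.9 + +143.7)/2 = -16.6° is on the wrong side of the globe.)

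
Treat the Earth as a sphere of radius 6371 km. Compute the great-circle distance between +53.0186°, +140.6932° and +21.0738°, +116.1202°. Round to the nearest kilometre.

Δλ = 116.1202 − 140.6932 = -24.5730°.
Δφ = 21.0738 − 53.0186 = -31.9448°.
a = sin²(Δφ/2) + cos φ₁ · cos φ₂ · sin²(Δλ/2) = 0.101140.
c = 2·atan2(√a, √(1−a)) = 0.64729 rad → d = 6371·c ≈ 4123.89 km.

4124 km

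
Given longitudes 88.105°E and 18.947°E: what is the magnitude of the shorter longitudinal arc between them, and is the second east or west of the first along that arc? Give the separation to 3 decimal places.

Raw difference: 18.947 − 88.105 = -69.158°.
Normalise into (−180°, 180°]: -69.158° stays -69.158°.
Negative ⇒ the second point lies to the west; separation 69.158°.

69.158° west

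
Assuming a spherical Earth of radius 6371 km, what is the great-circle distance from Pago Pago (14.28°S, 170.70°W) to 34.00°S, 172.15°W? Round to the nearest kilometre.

Δλ = -172.15 − -170.70 = -1.45°.
Δφ = -34.00 − -14.28 = -19.72°.
a = sin²(Δφ/2) + cos φ₁ · cos φ₂ · sin²(Δλ/2) = 0.029452.
c = 2·atan2(√a, √(1−a)) = 0.34494 rad → d = 6371·c ≈ 2197.62 km.

2198 km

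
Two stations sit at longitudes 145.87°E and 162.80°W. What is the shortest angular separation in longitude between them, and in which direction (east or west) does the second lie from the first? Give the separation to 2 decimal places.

51.33° east

Raw difference: -162.80 − 145.87 = -308.67°.
Normalise into (−180°, 180°]: -308.67° + 360° = 51.33°.
Positive ⇒ the second point lies to the east; separation 51.33°.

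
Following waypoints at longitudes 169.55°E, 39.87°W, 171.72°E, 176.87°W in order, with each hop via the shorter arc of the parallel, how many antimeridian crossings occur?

Leg 1: +169.55° → -39.87°, shortest Δλ = 150.58° (east) — crosses 180°.
Leg 2: -39.87° → +171.72°, shortest Δλ = -148.41° (west) — crosses 180°.
Leg 3: +171.72° → -176.87°, shortest Δλ = 11.41° (east) — crosses 180°.
Total crossings: 3.

3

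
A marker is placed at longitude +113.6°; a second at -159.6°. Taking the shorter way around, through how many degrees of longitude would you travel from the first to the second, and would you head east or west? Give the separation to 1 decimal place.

86.8° east

Raw difference: -159.6 − 113.6 = -273.2°.
Normalise into (−180°, 180°]: -273.2° + 360° = 86.8°.
Positive ⇒ the second point lies to the east; separation 86.8°.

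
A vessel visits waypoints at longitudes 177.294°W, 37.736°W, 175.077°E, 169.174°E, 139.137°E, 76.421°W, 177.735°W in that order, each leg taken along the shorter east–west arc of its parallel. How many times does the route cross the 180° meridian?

Leg 1: -177.294° → -37.736°, shortest Δλ = 139.558° (east) — does not cross 180°.
Leg 2: -37.736° → +175.077°, shortest Δλ = -147.187° (west) — crosses 180°.
Leg 3: +175.077° → +169.174°, shortest Δλ = -5.903° (west) — does not cross 180°.
Leg 4: +169.174° → +139.137°, shortest Δλ = -30.037° (west) — does not cross 180°.
Leg 5: +139.137° → -76.421°, shortest Δλ = 144.442° (east) — crosses 180°.
Leg 6: -76.421° → -177.735°, shortest Δλ = -101.314° (west) — does not cross 180°.
Total crossings: 2.

2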